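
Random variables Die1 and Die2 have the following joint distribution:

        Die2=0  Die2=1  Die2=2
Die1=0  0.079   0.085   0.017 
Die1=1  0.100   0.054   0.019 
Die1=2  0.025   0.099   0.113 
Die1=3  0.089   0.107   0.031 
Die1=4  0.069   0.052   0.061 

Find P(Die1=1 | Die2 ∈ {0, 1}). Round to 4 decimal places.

0.2029

P(Die2=0) = 0.079 + 0.100 + 0.025 + 0.089 + 0.069 = 0.362.
P(Die2=1) = 0.085 + 0.054 + 0.099 + 0.107 + 0.052 = 0.397.
P(Die2 ∈ {0, 1}) = 0.362 + 0.397 = 0.759; P(Die1=1, Die2 ∈ {0, 1}) = 0.100 + 0.054 = 0.154.
P(Die1=1 | Die2 ∈ {0, 1}) = 0.154/0.759 = 0.2029.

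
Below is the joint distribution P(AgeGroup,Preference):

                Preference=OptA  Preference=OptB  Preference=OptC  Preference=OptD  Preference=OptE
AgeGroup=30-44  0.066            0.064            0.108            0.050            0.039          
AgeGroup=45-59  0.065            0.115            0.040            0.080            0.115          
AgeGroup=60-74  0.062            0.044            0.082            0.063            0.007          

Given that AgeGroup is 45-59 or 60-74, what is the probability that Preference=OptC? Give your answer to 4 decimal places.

0.1813

P(AgeGroup=45-59) = 0.065 + 0.115 + 0.040 + 0.080 + 0.115 = 0.415.
P(AgeGroup=60-74) = 0.062 + 0.044 + 0.082 + 0.063 + 0.007 = 0.258.
P(AgeGroup ∈ {45-59, 60-74}) = 0.415 + 0.258 = 0.673; P(Preference=OptC, AgeGroup ∈ {45-59, 60-74}) = 0.040 + 0.082 = 0.122.
P(Preference=OptC | AgeGroup ∈ {45-59, 60-74}) = 0.122/0.673 = 0.1813.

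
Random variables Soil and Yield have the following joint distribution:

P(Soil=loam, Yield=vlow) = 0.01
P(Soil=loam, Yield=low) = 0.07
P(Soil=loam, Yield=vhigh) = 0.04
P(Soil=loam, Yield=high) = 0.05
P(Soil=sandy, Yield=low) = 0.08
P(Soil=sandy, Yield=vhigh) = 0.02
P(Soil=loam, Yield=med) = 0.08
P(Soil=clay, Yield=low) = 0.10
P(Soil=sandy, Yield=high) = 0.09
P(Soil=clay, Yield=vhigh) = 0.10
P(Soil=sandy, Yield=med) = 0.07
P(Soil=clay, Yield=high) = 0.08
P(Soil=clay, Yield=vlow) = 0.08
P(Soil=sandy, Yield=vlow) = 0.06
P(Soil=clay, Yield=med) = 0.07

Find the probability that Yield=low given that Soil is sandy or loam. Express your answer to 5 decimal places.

0.26316

P(Soil=sandy) = 0.06 + 0.08 + 0.07 + 0.09 + 0.02 = 0.32.
P(Soil=loam) = 0.01 + 0.07 + 0.08 + 0.05 + 0.04 = 0.25.
P(Soil ∈ {sandy, loam}) = 0.32 + 0.25 = 0.57; P(Yield=low, Soil ∈ {sandy, loam}) = 0.08 + 0.07 = 0.15.
P(Yield=low | Soil ∈ {sandy, loam}) = 0.15/0.57 = 0.26316.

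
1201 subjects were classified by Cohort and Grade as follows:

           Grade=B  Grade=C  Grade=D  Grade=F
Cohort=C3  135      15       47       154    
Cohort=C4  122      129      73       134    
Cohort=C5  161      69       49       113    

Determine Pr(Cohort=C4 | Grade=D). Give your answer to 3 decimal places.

Total with Grade=D: 47 + 73 + 49 = 169.
P(Cohort=C4 | Grade=D) = 73/169 = 0.432.

0.432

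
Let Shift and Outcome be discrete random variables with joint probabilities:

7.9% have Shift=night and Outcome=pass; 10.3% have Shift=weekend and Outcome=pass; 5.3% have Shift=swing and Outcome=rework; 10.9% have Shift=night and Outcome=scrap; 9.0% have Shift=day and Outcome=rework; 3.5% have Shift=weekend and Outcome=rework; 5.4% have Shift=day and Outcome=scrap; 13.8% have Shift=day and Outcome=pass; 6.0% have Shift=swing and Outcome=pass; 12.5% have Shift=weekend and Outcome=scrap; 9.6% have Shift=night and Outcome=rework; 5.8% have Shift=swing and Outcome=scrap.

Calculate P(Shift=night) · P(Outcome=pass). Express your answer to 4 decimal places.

0.1079

P(Shift=night) = 0.079 + 0.096 + 0.109 = 0.284.
P(Outcome=pass) = 0.138 + 0.060 + 0.079 + 0.103 = 0.380.
Product: 0.284 × 0.380 = 0.1079.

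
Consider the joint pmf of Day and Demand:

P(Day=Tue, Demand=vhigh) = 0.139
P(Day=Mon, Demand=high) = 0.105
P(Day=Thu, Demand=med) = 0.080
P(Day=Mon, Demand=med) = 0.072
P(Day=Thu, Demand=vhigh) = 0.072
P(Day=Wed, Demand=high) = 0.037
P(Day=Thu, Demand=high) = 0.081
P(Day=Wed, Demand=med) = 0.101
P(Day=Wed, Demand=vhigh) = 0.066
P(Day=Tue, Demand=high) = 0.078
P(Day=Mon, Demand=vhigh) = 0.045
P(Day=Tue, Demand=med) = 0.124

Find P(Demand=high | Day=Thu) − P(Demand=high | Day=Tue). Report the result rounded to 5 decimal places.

P(Day=Thu) = 0.080 + 0.081 + 0.072 = 0.233; P(Demand=high | Day=Thu) = 0.081/0.233 = 0.347639.
P(Day=Tue) = 0.124 + 0.078 + 0.139 = 0.341; P(Demand=high | Day=Tue) = 0.078/0.341 = 0.228739.
Difference = 0.11890.

0.11890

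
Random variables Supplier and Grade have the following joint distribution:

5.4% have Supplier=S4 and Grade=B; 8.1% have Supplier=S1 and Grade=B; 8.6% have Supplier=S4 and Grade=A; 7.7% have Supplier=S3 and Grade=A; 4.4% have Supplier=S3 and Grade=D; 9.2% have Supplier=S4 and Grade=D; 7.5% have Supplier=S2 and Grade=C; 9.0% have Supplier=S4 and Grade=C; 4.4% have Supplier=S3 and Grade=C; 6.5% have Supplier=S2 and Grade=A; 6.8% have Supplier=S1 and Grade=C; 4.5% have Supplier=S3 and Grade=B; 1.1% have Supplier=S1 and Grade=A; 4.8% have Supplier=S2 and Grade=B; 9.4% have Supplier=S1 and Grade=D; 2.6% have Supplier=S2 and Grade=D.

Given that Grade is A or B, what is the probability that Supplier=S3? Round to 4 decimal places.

0.2612

P(Grade=A) = 0.011 + 0.065 + 0.077 + 0.086 = 0.239.
P(Grade=B) = 0.081 + 0.048 + 0.045 + 0.054 = 0.228.
P(Grade ∈ {A, B}) = 0.239 + 0.228 = 0.467; P(Supplier=S3, Grade ∈ {A, B}) = 0.077 + 0.045 = 0.122.
P(Supplier=S3 | Grade ∈ {A, B}) = 0.122/0.467 = 0.2612.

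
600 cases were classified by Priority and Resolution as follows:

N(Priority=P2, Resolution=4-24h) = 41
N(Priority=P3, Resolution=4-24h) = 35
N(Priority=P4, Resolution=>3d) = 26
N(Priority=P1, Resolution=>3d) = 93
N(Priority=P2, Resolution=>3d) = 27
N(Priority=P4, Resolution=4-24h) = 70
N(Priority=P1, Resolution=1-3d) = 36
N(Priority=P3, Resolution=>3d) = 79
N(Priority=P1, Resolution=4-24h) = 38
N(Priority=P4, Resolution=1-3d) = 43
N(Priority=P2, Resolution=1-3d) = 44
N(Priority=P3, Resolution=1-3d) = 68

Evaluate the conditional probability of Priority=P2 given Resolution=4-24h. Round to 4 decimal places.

0.2228

Total with Resolution=4-24h: 38 + 41 + 35 + 70 = 184.
P(Priority=P2 | Resolution=4-24h) = 41/184 = 0.2228.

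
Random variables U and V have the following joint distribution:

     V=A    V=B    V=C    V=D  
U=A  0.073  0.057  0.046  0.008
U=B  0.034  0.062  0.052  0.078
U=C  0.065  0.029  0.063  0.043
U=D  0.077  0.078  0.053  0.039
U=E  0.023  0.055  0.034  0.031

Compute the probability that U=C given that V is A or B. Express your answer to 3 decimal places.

0.170

P(V=A) = 0.073 + 0.034 + 0.065 + 0.077 + 0.023 = 0.272.
P(V=B) = 0.057 + 0.062 + 0.029 + 0.078 + 0.055 = 0.281.
P(V ∈ {A, B}) = 0.272 + 0.281 = 0.553; P(U=C, V ∈ {A, B}) = 0.065 + 0.029 = 0.094.
P(U=C | V ∈ {A, B}) = 0.094/0.553 = 0.170.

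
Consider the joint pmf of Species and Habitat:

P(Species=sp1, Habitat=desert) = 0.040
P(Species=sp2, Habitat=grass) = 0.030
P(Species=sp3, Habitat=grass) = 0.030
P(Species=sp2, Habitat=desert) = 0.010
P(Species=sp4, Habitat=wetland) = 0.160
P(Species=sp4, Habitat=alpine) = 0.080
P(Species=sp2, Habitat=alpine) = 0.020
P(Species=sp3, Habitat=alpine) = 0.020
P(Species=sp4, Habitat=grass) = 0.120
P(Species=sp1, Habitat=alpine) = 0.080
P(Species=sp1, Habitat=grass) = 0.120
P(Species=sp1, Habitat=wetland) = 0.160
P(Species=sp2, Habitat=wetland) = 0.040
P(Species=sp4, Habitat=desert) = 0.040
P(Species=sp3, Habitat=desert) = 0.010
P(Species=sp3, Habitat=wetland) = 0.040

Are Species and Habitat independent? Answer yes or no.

yes

Every cell satisfies P(Species,Habitat) = P(Species)·P(Habitat). For instance P(Species=sp2) = 0.100, P(Habitat=wetland) = 0.400, and 0.100×0.400 = 0.040 matches the joint entry. So Species and Habitat are independent.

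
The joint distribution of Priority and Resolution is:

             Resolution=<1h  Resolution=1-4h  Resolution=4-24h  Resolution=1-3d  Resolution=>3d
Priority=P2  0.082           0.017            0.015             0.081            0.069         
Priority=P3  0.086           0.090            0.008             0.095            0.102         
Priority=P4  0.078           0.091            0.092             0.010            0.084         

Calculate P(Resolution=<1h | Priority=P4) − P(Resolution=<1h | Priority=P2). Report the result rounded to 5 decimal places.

-0.09089

P(Priority=P4) = 0.078 + 0.091 + 0.092 + 0.010 + 0.084 = 0.355; P(Resolution=<1h | Priority=P4) = 0.078/0.355 = 0.219718.
P(Priority=P2) = 0.082 + 0.017 + 0.015 + 0.081 + 0.069 = 0.264; P(Resolution=<1h | Priority=P2) = 0.082/0.264 = 0.310606.
Difference = -0.09089.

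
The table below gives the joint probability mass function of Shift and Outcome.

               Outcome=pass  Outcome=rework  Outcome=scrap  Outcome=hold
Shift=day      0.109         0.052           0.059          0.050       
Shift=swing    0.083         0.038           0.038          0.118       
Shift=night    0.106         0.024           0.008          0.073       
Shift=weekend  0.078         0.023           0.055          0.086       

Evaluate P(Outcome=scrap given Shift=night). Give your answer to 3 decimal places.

0.038

P(Shift=night) = 0.106 + 0.024 + 0.008 + 0.073 = 0.211.
P(Outcome=scrap | Shift=night) = 0.008/0.211 = 0.038.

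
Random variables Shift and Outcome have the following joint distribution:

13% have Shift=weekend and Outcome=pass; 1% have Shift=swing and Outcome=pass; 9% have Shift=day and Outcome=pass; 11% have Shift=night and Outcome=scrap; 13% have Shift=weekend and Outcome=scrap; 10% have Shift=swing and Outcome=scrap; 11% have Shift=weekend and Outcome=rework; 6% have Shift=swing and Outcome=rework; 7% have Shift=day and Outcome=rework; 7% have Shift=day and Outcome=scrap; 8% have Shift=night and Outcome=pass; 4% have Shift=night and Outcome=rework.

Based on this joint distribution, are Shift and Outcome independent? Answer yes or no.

no

P(Shift=swing) = 0.17 and P(Outcome=pass) = 0.31, so their product is 0.0527, but P(Shift=swing, Outcome=pass) = 0.01. Since these differ, Shift and Outcome are not independent.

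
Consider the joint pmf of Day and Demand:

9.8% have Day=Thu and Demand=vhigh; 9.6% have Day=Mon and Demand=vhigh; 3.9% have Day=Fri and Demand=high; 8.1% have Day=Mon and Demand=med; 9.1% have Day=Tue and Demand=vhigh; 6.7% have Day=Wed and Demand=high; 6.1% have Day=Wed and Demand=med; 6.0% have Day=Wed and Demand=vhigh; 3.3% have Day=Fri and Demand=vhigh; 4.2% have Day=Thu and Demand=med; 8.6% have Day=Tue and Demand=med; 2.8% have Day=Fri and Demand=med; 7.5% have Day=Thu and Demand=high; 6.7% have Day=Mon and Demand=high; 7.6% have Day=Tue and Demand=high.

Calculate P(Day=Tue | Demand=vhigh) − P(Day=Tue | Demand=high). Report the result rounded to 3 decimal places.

P(Demand=vhigh) = 0.096 + 0.091 + 0.060 + 0.098 + 0.033 = 0.378; P(Day=Tue | Demand=vhigh) = 0.091/0.378 = 0.2407.
P(Demand=high) = 0.067 + 0.076 + 0.067 + 0.075 + 0.039 = 0.324; P(Day=Tue | Demand=high) = 0.076/0.324 = 0.2346.
Difference = 0.006.

0.006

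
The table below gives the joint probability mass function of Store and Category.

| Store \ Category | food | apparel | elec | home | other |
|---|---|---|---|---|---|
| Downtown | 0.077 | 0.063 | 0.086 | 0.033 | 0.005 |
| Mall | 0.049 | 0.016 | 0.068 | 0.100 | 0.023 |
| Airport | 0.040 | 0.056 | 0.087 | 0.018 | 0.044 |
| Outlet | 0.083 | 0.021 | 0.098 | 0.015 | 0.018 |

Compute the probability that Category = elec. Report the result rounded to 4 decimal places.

P(Category=elec) = 0.086 + 0.068 + 0.087 + 0.098 = 0.339.

0.3390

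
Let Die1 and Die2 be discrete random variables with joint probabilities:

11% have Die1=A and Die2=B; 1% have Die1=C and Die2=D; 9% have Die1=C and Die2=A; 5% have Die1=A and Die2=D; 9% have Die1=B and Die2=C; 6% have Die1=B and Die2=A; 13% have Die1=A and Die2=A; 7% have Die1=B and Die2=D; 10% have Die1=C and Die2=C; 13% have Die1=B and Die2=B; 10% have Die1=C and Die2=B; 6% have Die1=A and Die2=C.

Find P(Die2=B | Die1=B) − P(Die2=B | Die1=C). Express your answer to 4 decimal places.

P(Die1=B) = 0.06 + 0.13 + 0.09 + 0.07 = 0.35; P(Die2=B | Die1=B) = 0.13/0.35 = 0.37143.
P(Die1=C) = 0.09 + 0.10 + 0.10 + 0.01 = 0.30; P(Die2=B | Die1=C) = 0.10/0.30 = 0.33333.
Difference = 0.0381.

0.0381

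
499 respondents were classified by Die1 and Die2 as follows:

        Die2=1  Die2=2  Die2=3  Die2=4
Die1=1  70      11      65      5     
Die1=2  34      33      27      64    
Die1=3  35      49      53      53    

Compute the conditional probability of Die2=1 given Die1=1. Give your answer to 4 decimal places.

Total with Die1=1: 70 + 11 + 65 + 5 = 151.
P(Die2=1 | Die1=1) = 70/151 = 0.4636.

0.4636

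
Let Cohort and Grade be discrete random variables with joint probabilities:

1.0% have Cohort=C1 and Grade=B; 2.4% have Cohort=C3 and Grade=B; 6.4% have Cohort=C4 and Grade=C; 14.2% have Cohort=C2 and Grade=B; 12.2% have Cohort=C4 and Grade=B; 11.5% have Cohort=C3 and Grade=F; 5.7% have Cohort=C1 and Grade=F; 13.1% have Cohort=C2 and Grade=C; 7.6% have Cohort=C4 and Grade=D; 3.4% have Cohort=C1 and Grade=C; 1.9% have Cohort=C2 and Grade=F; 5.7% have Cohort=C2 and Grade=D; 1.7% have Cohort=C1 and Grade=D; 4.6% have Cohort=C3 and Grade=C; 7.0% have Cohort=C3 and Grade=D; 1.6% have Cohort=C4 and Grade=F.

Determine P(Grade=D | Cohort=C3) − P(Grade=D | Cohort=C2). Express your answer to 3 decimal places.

P(Cohort=C3) = 0.024 + 0.046 + 0.070 + 0.115 = 0.255; P(Grade=D | Cohort=C3) = 0.070/0.255 = 0.2745.
P(Cohort=C2) = 0.142 + 0.131 + 0.057 + 0.019 = 0.349; P(Grade=D | Cohort=C2) = 0.057/0.349 = 0.1633.
Difference = 0.111.

0.111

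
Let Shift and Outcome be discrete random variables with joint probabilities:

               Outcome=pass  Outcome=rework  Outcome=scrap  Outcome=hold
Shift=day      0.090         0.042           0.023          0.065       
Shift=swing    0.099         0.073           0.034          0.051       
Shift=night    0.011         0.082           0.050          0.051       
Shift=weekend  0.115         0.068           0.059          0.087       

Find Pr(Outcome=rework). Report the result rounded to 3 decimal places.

P(Outcome=rework) = 0.042 + 0.073 + 0.082 + 0.068 = 0.265.

0.265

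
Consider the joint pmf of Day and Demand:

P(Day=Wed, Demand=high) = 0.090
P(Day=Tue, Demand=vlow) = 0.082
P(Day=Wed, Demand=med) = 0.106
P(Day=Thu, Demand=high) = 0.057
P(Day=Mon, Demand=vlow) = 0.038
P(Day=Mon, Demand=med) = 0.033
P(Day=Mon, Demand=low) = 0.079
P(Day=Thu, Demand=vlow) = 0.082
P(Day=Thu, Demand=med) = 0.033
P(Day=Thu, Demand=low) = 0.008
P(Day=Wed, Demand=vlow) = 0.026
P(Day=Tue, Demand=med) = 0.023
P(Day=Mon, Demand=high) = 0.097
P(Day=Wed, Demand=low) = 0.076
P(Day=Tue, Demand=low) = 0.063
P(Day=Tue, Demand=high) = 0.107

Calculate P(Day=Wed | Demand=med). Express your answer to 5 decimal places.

P(Demand=med) = 0.033 + 0.023 + 0.106 + 0.033 = 0.195.
P(Day=Wed | Demand=med) = 0.106/0.195 = 0.54359.

0.54359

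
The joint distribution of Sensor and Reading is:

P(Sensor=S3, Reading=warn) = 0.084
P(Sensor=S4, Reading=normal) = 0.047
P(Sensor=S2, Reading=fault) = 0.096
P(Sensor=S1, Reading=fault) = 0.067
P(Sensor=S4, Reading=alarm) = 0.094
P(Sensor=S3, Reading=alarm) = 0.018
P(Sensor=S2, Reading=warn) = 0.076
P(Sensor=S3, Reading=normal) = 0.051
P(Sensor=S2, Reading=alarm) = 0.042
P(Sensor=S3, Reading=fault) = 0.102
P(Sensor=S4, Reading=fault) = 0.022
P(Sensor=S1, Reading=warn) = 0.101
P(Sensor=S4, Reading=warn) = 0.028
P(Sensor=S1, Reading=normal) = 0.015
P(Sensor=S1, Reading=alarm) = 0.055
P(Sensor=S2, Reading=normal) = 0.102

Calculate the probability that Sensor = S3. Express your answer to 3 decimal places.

P(Sensor=S3) = 0.051 + 0.084 + 0.018 + 0.102 = 0.255.

0.255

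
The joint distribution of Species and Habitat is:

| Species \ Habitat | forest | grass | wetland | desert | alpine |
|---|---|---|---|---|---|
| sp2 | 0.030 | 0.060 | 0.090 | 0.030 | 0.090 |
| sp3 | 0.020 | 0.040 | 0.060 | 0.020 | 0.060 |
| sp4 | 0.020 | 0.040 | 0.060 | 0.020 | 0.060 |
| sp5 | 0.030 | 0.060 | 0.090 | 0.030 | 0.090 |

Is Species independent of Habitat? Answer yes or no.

Every cell satisfies P(Species,Habitat) = P(Species)·P(Habitat). For instance P(Species=sp4) = 0.200, P(Habitat=alpine) = 0.300, and 0.200×0.300 = 0.060 matches the joint entry. So Species and Habitat are independent.

yes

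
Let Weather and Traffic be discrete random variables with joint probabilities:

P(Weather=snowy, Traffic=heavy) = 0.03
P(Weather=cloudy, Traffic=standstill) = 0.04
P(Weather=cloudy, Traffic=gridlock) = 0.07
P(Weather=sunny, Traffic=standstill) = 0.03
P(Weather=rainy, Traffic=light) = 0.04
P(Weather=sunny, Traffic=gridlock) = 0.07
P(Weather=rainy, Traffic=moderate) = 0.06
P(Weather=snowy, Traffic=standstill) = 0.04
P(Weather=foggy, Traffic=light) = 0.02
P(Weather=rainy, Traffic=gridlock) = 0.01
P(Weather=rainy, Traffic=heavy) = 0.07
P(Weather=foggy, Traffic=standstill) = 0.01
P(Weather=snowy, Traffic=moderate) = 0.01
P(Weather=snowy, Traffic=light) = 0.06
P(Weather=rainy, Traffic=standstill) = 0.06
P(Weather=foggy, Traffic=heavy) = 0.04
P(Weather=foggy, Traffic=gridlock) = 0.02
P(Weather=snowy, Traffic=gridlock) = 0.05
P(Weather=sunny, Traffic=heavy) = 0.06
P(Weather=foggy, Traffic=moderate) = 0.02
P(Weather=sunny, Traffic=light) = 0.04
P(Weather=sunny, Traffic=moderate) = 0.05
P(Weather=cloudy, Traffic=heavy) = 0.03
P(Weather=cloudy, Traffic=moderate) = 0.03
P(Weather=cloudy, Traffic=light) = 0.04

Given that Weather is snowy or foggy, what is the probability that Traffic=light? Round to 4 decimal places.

0.2667

P(Weather=snowy) = 0.06 + 0.01 + 0.03 + 0.05 + 0.04 = 0.19.
P(Weather=foggy) = 0.02 + 0.02 + 0.04 + 0.02 + 0.01 = 0.11.
P(Weather ∈ {snowy, foggy}) = 0.19 + 0.11 = 0.30; P(Traffic=light, Weather ∈ {snowy, foggy}) = 0.06 + 0.02 = 0.08.
P(Traffic=light | Weather ∈ {snowy, foggy}) = 0.08/0.30 = 0.2667.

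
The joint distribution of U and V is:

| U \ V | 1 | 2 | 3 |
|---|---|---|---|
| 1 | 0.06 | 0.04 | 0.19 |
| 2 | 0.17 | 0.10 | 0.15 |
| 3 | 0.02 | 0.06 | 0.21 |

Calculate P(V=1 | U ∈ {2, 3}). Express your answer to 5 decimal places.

0.26761

P(U=2) = 0.17 + 0.10 + 0.15 = 0.42.
P(U=3) = 0.02 + 0.06 + 0.21 = 0.29.
P(U ∈ {2, 3}) = 0.42 + 0.29 = 0.71; P(V=1, U ∈ {2, 3}) = 0.17 + 0.02 = 0.19.
P(V=1 | U ∈ {2, 3}) = 0.19/0.71 = 0.26761.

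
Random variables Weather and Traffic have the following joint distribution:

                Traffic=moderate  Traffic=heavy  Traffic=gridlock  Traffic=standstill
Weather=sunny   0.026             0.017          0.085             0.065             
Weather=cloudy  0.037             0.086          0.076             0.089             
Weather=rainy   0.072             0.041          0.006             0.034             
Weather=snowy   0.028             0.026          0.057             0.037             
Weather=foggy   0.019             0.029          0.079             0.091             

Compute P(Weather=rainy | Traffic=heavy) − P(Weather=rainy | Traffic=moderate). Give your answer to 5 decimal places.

P(Traffic=heavy) = 0.017 + 0.086 + 0.041 + 0.026 + 0.029 = 0.199; P(Weather=rainy | Traffic=heavy) = 0.041/0.199 = 0.206030.
P(Traffic=moderate) = 0.026 + 0.037 + 0.072 + 0.028 + 0.019 = 0.182; P(Weather=rainy | Traffic=moderate) = 0.072/0.182 = 0.395604.
Difference = -0.18957.

-0.18957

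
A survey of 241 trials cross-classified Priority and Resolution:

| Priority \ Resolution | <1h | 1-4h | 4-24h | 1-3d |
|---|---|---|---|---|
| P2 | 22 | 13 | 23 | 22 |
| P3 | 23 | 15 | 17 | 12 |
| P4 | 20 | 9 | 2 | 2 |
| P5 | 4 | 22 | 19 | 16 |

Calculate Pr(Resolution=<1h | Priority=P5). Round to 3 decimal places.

0.066

Total with Priority=P5: 4 + 22 + 19 + 16 = 61.
P(Resolution=<1h | Priority=P5) = 4/61 = 0.066.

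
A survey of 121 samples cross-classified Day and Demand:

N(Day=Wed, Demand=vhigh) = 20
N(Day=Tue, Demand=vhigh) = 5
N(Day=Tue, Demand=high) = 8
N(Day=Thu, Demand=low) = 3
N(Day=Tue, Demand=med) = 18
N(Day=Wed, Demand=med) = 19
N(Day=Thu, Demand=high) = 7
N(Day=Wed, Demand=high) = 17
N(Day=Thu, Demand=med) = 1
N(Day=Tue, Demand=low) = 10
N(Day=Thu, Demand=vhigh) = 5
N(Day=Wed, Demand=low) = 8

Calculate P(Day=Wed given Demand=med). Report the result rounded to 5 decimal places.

0.50000

Total with Demand=med: 18 + 19 + 1 = 38.
P(Day=Wed | Demand=med) = 19/38 = 0.50000.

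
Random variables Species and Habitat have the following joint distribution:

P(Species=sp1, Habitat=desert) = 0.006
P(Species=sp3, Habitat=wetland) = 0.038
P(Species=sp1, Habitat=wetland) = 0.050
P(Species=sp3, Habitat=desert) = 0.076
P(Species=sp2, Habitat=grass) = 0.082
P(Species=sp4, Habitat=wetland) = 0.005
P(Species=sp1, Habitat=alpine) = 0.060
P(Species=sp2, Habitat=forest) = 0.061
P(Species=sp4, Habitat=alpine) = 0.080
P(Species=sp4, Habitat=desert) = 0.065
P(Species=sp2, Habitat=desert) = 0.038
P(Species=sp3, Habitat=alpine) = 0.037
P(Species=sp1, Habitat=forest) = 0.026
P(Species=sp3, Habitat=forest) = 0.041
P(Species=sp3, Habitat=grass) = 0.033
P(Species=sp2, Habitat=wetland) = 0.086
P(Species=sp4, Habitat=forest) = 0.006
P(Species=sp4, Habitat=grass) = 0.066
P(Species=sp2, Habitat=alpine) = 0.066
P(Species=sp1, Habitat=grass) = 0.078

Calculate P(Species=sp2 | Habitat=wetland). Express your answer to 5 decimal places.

P(Habitat=wetland) = 0.050 + 0.086 + 0.038 + 0.005 = 0.179.
P(Species=sp2 | Habitat=wetland) = 0.086/0.179 = 0.48045.

0.48045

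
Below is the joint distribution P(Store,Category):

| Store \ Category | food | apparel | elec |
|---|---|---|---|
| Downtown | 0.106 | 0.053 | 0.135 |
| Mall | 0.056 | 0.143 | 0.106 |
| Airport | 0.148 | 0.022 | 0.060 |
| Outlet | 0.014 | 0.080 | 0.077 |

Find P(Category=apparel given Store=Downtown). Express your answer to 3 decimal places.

0.180

P(Store=Downtown) = 0.106 + 0.053 + 0.135 = 0.294.
P(Category=apparel | Store=Downtown) = 0.053/0.294 = 0.180.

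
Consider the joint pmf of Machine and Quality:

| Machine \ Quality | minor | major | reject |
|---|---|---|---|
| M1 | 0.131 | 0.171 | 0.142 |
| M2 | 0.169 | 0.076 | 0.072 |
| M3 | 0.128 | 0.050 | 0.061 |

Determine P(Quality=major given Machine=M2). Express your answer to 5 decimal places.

P(Machine=M2) = 0.169 + 0.076 + 0.072 = 0.317.
P(Quality=major | Machine=M2) = 0.076/0.317 = 0.23975.

0.23975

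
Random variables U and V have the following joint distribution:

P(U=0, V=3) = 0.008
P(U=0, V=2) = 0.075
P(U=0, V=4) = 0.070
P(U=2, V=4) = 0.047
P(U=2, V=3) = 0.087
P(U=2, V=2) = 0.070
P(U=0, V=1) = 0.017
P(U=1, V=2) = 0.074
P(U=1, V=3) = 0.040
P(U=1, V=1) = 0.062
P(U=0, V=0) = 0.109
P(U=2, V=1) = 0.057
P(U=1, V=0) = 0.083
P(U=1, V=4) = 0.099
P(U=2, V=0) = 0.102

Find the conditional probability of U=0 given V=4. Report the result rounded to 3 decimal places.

0.324

P(V=4) = 0.070 + 0.099 + 0.047 = 0.216.
P(U=0 | V=4) = 0.070/0.216 = 0.324.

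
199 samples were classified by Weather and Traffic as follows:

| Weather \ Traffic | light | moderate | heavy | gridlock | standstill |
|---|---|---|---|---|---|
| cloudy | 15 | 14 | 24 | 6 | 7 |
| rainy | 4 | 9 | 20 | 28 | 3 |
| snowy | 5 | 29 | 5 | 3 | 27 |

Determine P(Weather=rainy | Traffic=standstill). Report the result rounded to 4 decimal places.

0.0811

Total with Traffic=standstill: 7 + 3 + 27 = 37.
P(Weather=rainy | Traffic=standstill) = 3/37 = 0.0811.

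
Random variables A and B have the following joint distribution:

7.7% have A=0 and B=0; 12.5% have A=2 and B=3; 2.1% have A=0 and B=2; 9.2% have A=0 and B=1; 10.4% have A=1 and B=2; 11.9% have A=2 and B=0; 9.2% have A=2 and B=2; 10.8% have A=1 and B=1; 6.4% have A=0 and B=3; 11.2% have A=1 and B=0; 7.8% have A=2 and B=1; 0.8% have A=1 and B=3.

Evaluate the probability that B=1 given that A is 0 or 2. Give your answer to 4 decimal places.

P(A=0) = 0.077 + 0.092 + 0.021 + 0.064 = 0.254.
P(A=2) = 0.119 + 0.078 + 0.092 + 0.125 = 0.414.
P(A ∈ {0, 2}) = 0.254 + 0.414 = 0.668; P(B=1, A ∈ {0, 2}) = 0.092 + 0.078 = 0.170.
P(B=1 | A ∈ {0, 2}) = 0.170/0.668 = 0.2545.

0.2545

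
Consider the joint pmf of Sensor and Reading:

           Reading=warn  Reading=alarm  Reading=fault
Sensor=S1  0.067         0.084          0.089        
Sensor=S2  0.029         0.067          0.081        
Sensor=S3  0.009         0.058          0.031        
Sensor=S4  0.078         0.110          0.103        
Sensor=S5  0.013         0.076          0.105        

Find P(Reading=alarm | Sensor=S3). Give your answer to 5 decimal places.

P(Sensor=S3) = 0.009 + 0.058 + 0.031 = 0.098.
P(Reading=alarm | Sensor=S3) = 0.058/0.098 = 0.59184.

0.59184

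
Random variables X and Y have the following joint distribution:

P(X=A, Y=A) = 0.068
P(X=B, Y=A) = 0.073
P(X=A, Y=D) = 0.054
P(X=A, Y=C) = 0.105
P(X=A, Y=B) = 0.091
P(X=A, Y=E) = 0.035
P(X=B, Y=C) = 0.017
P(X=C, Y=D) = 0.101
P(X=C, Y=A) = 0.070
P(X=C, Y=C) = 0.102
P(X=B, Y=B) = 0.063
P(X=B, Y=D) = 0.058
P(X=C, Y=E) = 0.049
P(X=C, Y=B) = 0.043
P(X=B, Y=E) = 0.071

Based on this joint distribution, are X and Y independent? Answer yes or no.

P(X=B) = 0.282 and P(Y=C) = 0.224, so their product is 0.06317, but P(X=B, Y=C) = 0.017. Since these differ, X and Y are not independent.

no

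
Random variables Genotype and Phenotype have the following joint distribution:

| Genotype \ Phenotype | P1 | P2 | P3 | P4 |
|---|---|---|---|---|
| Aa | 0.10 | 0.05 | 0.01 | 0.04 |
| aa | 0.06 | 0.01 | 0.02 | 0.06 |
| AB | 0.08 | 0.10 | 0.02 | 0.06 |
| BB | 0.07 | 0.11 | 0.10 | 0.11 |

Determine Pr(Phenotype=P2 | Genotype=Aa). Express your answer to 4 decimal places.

0.2500

P(Genotype=Aa) = 0.10 + 0.05 + 0.01 + 0.04 = 0.20.
P(Phenotype=P2 | Genotype=Aa) = 0.05/0.20 = 0.2500.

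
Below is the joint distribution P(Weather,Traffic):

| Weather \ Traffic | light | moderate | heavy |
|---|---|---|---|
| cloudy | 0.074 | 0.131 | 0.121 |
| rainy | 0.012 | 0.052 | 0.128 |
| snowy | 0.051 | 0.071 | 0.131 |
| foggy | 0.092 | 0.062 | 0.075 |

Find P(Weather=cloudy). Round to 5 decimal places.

0.32600

P(Weather=cloudy) = 0.074 + 0.131 + 0.121 = 0.326.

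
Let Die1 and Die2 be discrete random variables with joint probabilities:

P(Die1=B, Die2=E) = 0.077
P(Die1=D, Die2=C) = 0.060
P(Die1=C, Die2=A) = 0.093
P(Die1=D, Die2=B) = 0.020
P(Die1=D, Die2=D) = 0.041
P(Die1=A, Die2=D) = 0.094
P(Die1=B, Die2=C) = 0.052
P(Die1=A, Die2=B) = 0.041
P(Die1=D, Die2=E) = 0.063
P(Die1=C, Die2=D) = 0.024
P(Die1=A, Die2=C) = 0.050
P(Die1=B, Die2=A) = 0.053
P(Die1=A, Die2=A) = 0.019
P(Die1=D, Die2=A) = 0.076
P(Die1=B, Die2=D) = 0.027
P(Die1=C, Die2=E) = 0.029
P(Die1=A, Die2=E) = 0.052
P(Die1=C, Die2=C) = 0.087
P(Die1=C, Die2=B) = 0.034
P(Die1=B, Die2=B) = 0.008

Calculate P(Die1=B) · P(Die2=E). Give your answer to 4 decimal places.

0.0480

P(Die1=B) = 0.053 + 0.008 + 0.052 + 0.027 + 0.077 = 0.217.
P(Die2=E) = 0.052 + 0.077 + 0.029 + 0.063 = 0.221.
Product: 0.217 × 0.221 = 0.0480.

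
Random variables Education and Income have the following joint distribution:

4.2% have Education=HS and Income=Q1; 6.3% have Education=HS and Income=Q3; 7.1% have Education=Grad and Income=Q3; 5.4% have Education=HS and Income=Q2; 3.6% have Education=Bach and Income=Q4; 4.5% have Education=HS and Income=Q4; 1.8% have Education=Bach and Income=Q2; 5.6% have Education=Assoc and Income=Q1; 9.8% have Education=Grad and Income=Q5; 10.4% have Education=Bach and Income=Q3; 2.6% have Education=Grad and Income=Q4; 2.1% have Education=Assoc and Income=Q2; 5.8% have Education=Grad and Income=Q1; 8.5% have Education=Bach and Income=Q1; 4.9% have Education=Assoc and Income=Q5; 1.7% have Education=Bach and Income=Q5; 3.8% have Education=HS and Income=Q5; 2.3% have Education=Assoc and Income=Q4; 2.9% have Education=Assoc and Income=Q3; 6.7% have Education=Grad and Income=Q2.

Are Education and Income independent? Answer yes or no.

no

P(Education=Bach) = 0.260 and P(Income=Q5) = 0.202, so their product is 0.05252, but P(Education=Bach, Income=Q5) = 0.017. Since these differ, Education and Income are not independent.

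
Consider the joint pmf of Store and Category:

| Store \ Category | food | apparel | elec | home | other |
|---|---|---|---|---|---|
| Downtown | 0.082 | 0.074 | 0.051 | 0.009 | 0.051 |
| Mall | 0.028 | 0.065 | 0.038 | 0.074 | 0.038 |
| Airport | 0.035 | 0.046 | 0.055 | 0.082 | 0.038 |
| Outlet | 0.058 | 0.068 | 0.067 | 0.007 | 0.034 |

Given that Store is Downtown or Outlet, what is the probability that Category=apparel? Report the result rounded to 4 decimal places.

P(Store=Downtown) = 0.082 + 0.074 + 0.051 + 0.009 + 0.051 = 0.267.
P(Store=Outlet) = 0.058 + 0.068 + 0.067 + 0.007 + 0.034 = 0.234.
P(Store ∈ {Downtown, Outlet}) = 0.267 + 0.234 = 0.501; P(Category=apparel, Store ∈ {Downtown, Outlet}) = 0.074 + 0.068 = 0.142.
P(Category=apparel | Store ∈ {Downtown, Outlet}) = 0.142/0.501 = 0.2834.

0.2834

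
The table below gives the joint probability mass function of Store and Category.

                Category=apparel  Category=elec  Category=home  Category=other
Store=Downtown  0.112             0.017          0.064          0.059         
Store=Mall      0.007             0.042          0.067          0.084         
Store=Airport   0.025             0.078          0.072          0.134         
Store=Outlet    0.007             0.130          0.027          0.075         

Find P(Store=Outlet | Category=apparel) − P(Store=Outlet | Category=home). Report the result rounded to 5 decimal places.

-0.07103

P(Category=apparel) = 0.112 + 0.007 + 0.025 + 0.007 = 0.151; P(Store=Outlet | Category=apparel) = 0.007/0.151 = 0.046358.
P(Category=home) = 0.064 + 0.067 + 0.072 + 0.027 = 0.230; P(Store=Outlet | Category=home) = 0.027/0.230 = 0.117391.
Difference = -0.07103.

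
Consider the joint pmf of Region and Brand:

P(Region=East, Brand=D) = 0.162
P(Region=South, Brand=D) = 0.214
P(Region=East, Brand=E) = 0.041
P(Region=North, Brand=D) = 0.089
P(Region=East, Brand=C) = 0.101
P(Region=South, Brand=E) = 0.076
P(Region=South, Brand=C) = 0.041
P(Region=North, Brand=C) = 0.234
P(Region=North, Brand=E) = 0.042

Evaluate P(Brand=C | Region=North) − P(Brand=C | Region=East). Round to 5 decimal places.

P(Region=North) = 0.234 + 0.089 + 0.042 = 0.365; P(Brand=C | Region=North) = 0.234/0.365 = 0.641096.
P(Region=East) = 0.101 + 0.162 + 0.041 = 0.304; P(Brand=C | Region=East) = 0.101/0.304 = 0.332237.
Difference = 0.30886.

0.30886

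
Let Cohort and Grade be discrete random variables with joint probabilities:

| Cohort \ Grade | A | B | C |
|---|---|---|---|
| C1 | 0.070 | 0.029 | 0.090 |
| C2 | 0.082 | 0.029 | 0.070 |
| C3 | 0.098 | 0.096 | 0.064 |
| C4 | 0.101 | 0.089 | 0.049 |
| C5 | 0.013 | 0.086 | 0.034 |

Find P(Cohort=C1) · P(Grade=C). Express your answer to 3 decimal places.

0.058

P(Cohort=C1) = 0.070 + 0.029 + 0.090 = 0.189.
P(Grade=C) = 0.090 + 0.070 + 0.064 + 0.049 + 0.034 = 0.307.
Product: 0.189 × 0.307 = 0.058.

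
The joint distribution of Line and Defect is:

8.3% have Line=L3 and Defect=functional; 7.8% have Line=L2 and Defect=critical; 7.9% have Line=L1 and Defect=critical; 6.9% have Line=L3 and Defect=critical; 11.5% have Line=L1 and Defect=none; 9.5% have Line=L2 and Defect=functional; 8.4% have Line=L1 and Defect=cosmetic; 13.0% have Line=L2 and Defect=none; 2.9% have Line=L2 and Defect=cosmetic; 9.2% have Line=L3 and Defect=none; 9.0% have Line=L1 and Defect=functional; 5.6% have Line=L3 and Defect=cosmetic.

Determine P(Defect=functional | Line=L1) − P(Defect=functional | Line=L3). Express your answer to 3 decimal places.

P(Line=L1) = 0.115 + 0.084 + 0.090 + 0.079 = 0.368; P(Defect=functional | Line=L1) = 0.090/0.368 = 0.2446.
P(Line=L3) = 0.092 + 0.056 + 0.083 + 0.069 = 0.300; P(Defect=functional | Line=L3) = 0.083/0.300 = 0.2767.
Difference = -0.032.

-0.032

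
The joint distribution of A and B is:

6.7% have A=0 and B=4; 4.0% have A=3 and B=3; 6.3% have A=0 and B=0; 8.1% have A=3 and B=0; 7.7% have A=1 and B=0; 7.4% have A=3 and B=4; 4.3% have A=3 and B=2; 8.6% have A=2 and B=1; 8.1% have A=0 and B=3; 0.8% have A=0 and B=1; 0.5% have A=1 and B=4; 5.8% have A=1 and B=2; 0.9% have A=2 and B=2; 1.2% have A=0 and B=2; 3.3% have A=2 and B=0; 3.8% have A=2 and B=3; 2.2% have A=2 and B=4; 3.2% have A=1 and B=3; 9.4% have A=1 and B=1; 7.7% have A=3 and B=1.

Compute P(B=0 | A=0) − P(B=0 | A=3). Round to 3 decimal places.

0.016

P(A=0) = 0.063 + 0.008 + 0.012 + 0.081 + 0.067 = 0.231; P(B=0 | A=0) = 0.063/0.231 = 0.2727.
P(A=3) = 0.081 + 0.077 + 0.043 + 0.040 + 0.074 = 0.315; P(B=0 | A=3) = 0.081/0.315 = 0.2571.
Difference = 0.016.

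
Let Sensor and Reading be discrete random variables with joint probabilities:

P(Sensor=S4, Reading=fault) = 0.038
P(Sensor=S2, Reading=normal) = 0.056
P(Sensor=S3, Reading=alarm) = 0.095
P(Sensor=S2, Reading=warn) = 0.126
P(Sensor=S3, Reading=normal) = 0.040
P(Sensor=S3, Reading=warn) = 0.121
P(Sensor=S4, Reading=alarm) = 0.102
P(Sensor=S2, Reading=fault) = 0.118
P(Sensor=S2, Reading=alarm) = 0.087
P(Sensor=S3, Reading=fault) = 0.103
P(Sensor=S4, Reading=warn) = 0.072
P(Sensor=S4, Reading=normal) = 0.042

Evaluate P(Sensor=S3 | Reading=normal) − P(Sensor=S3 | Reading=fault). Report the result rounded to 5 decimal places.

P(Reading=normal) = 0.056 + 0.040 + 0.042 = 0.138; P(Sensor=S3 | Reading=normal) = 0.040/0.138 = 0.289855.
P(Reading=fault) = 0.118 + 0.103 + 0.038 = 0.259; P(Sensor=S3 | Reading=fault) = 0.103/0.259 = 0.397683.
Difference = -0.10783.

-0.10783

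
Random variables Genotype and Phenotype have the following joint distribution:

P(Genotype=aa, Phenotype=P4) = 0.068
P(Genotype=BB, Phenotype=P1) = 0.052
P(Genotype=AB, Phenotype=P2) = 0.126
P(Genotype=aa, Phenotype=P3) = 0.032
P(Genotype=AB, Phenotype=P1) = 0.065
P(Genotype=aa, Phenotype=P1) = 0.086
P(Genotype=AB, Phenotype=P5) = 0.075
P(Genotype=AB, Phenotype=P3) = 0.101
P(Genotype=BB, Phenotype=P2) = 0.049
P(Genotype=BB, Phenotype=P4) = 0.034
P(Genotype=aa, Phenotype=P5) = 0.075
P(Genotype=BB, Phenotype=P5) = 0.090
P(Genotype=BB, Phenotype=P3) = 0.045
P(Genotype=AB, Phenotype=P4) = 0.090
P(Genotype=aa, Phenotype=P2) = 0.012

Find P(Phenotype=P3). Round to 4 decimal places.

0.1780

P(Phenotype=P3) = 0.032 + 0.101 + 0.045 = 0.178.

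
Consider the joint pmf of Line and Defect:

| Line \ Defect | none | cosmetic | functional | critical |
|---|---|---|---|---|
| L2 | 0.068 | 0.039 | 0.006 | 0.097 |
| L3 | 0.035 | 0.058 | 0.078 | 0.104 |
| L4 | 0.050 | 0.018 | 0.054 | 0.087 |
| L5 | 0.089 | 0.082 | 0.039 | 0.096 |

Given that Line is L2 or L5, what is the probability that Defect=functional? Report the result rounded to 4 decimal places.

P(Line=L2) = 0.068 + 0.039 + 0.006 + 0.097 = 0.210.
P(Line=L5) = 0.089 + 0.082 + 0.039 + 0.096 = 0.306.
P(Line ∈ {L2, L5}) = 0.210 + 0.306 = 0.516; P(Defect=functional, Line ∈ {L2, L5}) = 0.006 + 0.039 = 0.045.
P(Defect=functional | Line ∈ {L2, L5}) = 0.045/0.516 = 0.0872.

0.0872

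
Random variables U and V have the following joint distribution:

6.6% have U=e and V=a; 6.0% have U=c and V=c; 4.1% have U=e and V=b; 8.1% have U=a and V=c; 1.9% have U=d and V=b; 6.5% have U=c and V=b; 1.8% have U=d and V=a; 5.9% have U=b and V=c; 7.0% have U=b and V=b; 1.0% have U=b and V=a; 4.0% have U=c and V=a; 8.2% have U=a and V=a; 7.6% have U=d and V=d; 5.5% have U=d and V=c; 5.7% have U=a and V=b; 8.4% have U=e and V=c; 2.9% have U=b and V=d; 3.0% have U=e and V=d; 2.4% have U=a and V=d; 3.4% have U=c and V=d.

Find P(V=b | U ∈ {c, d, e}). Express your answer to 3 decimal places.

P(U=c) = 0.040 + 0.065 + 0.060 + 0.034 = 0.199.
P(U=d) = 0.018 + 0.019 + 0.055 + 0.076 = 0.168.
P(U=e) = 0.066 + 0.041 + 0.084 + 0.030 = 0.221.
P(U ∈ {c, d, e}) = 0.199 + 0.168 + 0.221 = 0.588; P(V=b, U ∈ {c, d, e}) = 0.065 + 0.019 + 0.041 = 0.125.
P(V=b | U ∈ {c, d, e}) = 0.125/0.588 = 0.213.

0.213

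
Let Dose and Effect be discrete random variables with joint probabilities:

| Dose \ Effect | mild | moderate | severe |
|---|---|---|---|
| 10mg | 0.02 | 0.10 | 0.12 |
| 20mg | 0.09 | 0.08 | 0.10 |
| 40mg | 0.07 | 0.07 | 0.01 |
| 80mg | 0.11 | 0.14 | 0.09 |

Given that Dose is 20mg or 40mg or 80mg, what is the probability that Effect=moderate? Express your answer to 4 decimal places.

0.3816

P(Dose=20mg) = 0.09 + 0.08 + 0.10 = 0.27.
P(Dose=40mg) = 0.07 + 0.07 + 0.01 = 0.15.
P(Dose=80mg) = 0.11 + 0.14 + 0.09 = 0.34.
P(Dose ∈ {20mg, 40mg, 80mg}) = 0.27 + 0.15 + 0.34 = 0.76; P(Effect=moderate, Dose ∈ {20mg, 40mg, 80mg}) = 0.08 + 0.07 + 0.14 = 0.29.
P(Effect=moderate | Dose ∈ {20mg, 40mg, 80mg}) = 0.29/0.76 = 0.3816.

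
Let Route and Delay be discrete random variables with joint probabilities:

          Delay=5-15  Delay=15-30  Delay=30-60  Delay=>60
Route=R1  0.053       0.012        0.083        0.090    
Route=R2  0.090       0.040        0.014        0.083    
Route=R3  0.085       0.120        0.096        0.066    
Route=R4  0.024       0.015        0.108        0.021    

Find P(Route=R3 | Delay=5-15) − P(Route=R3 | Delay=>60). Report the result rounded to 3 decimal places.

0.083

P(Delay=5-15) = 0.053 + 0.090 + 0.085 + 0.024 = 0.252; P(Route=R3 | Delay=5-15) = 0.085/0.252 = 0.3373.
P(Delay=>60) = 0.090 + 0.083 + 0.066 + 0.021 = 0.260; P(Route=R3 | Delay=>60) = 0.066/0.260 = 0.2538.
Difference = 0.083.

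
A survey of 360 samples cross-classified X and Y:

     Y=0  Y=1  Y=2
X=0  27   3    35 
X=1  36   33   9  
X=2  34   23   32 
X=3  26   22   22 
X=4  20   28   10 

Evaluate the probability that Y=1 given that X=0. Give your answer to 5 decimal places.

Total with X=0: 27 + 3 + 35 = 65.
P(Y=1 | X=0) = 3/65 = 0.04615.

0.04615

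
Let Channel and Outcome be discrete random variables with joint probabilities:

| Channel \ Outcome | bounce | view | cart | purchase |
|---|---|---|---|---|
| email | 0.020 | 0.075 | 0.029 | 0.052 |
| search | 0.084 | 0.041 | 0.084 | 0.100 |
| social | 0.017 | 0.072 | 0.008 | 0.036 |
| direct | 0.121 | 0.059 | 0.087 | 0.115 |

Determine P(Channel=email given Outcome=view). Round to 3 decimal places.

P(Outcome=view) = 0.075 + 0.041 + 0.072 + 0.059 = 0.247.
P(Channel=email | Outcome=view) = 0.075/0.247 = 0.304.

0.304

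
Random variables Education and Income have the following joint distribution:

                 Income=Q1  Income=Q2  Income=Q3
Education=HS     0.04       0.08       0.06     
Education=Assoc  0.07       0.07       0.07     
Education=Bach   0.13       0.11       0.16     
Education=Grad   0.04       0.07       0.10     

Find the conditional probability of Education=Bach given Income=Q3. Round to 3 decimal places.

0.410

P(Income=Q3) = 0.06 + 0.07 + 0.16 + 0.10 = 0.39.
P(Education=Bach | Income=Q3) = 0.16/0.39 = 0.410.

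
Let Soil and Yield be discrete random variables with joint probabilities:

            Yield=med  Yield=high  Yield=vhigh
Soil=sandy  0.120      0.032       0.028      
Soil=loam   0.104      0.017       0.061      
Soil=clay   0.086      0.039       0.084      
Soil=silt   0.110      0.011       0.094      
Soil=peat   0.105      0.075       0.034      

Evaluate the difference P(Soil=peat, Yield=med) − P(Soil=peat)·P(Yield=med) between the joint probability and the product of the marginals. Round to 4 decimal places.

-0.0074

P(Soil=peat) = 0.105 + 0.075 + 0.034 = 0.214.
P(Yield=med) = 0.120 + 0.104 + 0.086 + 0.110 + 0.105 = 0.525.
P(Soil=peat, Yield=med) − P(Soil=peat)P(Yield=med) = 0.105 − 0.214×0.525 = -0.0074.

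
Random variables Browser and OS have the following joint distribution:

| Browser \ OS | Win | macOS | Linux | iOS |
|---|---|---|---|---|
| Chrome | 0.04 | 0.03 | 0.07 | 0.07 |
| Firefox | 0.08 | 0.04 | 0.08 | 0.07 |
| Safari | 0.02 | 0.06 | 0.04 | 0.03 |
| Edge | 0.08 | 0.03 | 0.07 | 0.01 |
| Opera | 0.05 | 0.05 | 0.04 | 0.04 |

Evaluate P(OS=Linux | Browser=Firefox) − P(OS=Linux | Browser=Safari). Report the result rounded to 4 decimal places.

0.0296

P(Browser=Firefox) = 0.08 + 0.04 + 0.08 + 0.07 = 0.27; P(OS=Linux | Browser=Firefox) = 0.08/0.27 = 0.29630.
P(Browser=Safari) = 0.02 + 0.06 + 0.04 + 0.03 = 0.15; P(OS=Linux | Browser=Safari) = 0.04/0.15 = 0.26667.
Difference = 0.0296.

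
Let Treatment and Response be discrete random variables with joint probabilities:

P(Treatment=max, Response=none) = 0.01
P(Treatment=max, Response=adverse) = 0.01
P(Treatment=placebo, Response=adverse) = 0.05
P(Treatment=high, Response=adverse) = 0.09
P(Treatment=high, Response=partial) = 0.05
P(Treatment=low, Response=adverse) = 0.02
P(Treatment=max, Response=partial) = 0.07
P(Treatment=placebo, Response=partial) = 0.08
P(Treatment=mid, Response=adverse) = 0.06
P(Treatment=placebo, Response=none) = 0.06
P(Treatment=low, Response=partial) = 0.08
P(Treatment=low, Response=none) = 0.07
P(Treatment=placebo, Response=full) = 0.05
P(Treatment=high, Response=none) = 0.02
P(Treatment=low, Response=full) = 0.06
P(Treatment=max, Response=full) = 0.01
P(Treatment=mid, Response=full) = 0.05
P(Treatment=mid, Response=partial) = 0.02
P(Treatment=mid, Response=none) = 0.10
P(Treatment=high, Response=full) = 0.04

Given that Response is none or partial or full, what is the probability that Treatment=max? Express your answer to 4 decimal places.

P(Response=none) = 0.06 + 0.07 + 0.10 + 0.02 + 0.01 = 0.26.
P(Response=partial) = 0.08 + 0.08 + 0.02 + 0.05 + 0.07 = 0.30.
P(Response=full) = 0.05 + 0.06 + 0.05 + 0.04 + 0.01 = 0.21.
P(Response ∈ {none, partial, full}) = 0.26 + 0.30 + 0.21 = 0.77; P(Treatment=max, Response ∈ {none, partial, full}) = 0.01 + 0.07 + 0.01 = 0.09.
P(Treatment=max | Response ∈ {none, partial, full}) = 0.09/0.77 = 0.1169.

0.1169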